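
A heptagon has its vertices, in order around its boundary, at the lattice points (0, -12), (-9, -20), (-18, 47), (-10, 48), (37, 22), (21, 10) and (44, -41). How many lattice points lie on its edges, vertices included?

10

The number of boundary lattice points is Σ gcd(|Δx|,|Δy|) = gcd(9,8) + gcd(9,67) + gcd(8,1) + gcd(47,26) + gcd(16,12) + gcd(23,51) + gcd(44,29) = 1+1+1+1+4+1+1 = 10.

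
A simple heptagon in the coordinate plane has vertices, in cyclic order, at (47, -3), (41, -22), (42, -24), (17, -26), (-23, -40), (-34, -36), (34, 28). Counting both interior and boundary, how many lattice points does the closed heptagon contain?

Using the shoelace formula, 2A = |(47·(-22) − 41·(-3)) + (41·(-24) − 42·(-22)) + (42·(-26) − 17·(-24)) + (17·(-40) − (-23)·(-26)) + ((-23)·(-36) − (-34)·(-40)) + ((-34)·28 − 34·(-36)) + (34·(-3) − 47·28)| = 4611, so the area is 4611/2.
Summing gcd(|Δx|,|Δy|) over the edges gives the boundary count: gcd(6,19) + gcd(1,2) + gcd(25,2) + gcd(40,14) + gcd(11,4) + gcd(68,64) + gcd(13,31) = 1+1+1+2+1+4+1 = 11.
Pick's theorem gives I = A − B/2 + 1 = 4611/2 − 11/2 + 1 = 2301, so the closed region contains I + B = 2301 + 11 = 2312 lattice points.

2312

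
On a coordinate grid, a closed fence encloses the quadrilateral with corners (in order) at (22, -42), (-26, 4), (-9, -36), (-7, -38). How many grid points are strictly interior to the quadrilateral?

By the shoelace formula, twice the signed area is |(22·4 − (-26)·(-42)) + ((-26)·(-36) − (-9)·4) + ((-9)·(-38) − (-7)·(-36)) + ((-7)·(-42) − 22·(-38))| = 1188, so the area is 594.
Summing gcd(|Δx|,|Δy|) over the edges gives the boundary count: gcd(48,46) + gcd(17,40) + gcd(2,2) + gcd(29,4) = 2+1+2+1 = 6.
Pick's theorem gives I = A − B/2 + 1 = 594 − 6/2 + 1 = 592.

592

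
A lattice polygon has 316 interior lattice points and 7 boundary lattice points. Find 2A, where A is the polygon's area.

By Pick's theorem, A = I + B/2 − 1 = 316 + 7/2 − 1 = 637/2.
Hence 2A = 637.

637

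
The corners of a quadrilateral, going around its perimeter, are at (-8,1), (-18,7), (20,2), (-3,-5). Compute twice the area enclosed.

351

The shoelace formula gives twice the area as |[(-8)·7 − (-18)·1] + [(-18)·2 − 20·7] + [20·(-5) − (-3)·2] + [(-3)·1 − (-8)·(-5)]| = 351, so the area is 175.5.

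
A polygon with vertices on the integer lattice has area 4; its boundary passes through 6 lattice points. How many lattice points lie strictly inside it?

From Pick's theorem, I = A − B/2 + 1 = 4 − 6/2 + 1 = 2.

2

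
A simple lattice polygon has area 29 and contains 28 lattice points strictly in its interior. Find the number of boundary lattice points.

4

Pick's theorem gives A = I + B/2 − 1, so B = 2(A − I + 1) = 2(29 − 28 + 1) = 4.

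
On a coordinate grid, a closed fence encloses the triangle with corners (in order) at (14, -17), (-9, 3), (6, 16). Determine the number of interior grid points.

299

Using the shoelace formula, 2A = |[14·3 − (-9)·(-17)] + [(-9)·16 − 6·3] + [6·(-17) − 14·16]| = 599, so the area is 599/2.
Along each edge there are gcd(|Δx|,|Δy|)+1 lattice points, so counting each shared vertex once the boundary has gcd(23,20) + gcd(15,13) + gcd(8,33) = 1+1+1 = 3.
Pick's theorem gives I = A − B/2 + 1 = 599/2 − 3/2 + 1 = 299.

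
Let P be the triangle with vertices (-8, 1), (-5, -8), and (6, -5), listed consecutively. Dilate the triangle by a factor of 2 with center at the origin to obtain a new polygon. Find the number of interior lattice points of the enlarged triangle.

211

The shoelace formula gives twice the area as |((-8)·(-8) − (-5)·1) + ((-5)·(-5) − 6·(-8)) + (6·1 − (-8)·(-5))| = 108, so the area is 54.
The number of boundary lattice points is Σ gcd(|Δx|,|Δy|) = gcd(3,9) + gcd(11,3) + gcd(14,6) = 3+1+2 = 6.
Scaling by 2 multiplies the area by 2² = 4 (so the new area is 216) and multiplies the boundary lattice-point count by 2, giving 12.
By Pick's theorem, the interior count of the dilated polygon is 216 − 12/2 + 1 = 211.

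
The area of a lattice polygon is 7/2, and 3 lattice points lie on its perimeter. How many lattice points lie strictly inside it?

3

Pick's theorem A = I + B/2 − 1 rearranges to I = A − B/2 + 1 = 7/2 − 3/2 + 1 = 3.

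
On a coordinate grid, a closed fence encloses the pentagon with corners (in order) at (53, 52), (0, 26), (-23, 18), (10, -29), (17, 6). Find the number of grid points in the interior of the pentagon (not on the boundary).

1786

By the shoelace formula, twice the signed area is |[53·26 − 0·52] + [0·18 − (-23)·26] + [(-23)·(-29) − 10·18] + [10·6 − 17·(-29)] + [17·52 − 53·6]| = 3582, so the area is 1791.
Summing gcd(|Δx|,|Δy|) over the edges gives the boundary count: gcd(53,26) + gcd(23,8) + gcd(33,47) + gcd(7,35) + gcd(36,46) = 1+1+1+7+2 = 12.
By Pick's theorem A = I + B/2 − 1, so I = 1791 − 12/2 + 1 = 1786.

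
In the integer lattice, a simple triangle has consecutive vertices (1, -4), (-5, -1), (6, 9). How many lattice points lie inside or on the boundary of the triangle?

50

By the shoelace formula, twice the signed area is |(1·(-1) − (-5)·(-4)) + ((-5)·9 − 6·(-1)) + (6·(-4) − 1·9)| = 93, so the area is 93/2.
Along each edge there are gcd(|Δx|,|Δy|)+1 lattice points, so counting each shared vertex once the boundary has gcd(6,3) + gcd(11,10) + gcd(5,13) = 3+1+1 = 5.
Pick's theorem gives I = A − B/2 + 1 = 93/2 − 5/2 + 1 = 45, so the closed region contains I + B = 45 + 5 = 50 lattice points.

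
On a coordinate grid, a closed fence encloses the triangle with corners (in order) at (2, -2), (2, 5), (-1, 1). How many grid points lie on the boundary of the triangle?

11

Summing gcd(|Δx|,|Δy|) over the edges gives the boundary count: gcd(0,7) + gcd(3,4) + gcd(3,3) = 7+1+3 = 11.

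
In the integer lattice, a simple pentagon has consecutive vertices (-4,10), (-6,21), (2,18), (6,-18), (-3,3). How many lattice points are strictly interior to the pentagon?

182

The shoelace formula gives twice the area as |((-4)·21 − (-6)·10) + ((-6)·18 − 2·21) + (2·(-18) − 6·18) + (6·3 − (-3)·(-18)) + ((-3)·10 − (-4)·3)| = 372, so the area is 186.
Summing gcd(|Δx|,|Δy|) over the edges gives the boundary count: gcd(2,11) + gcd(8,3) + gcd(4,36) + gcd(9,21) + gcd(1,7) = 1+1+4+3+1 = 10.
Pick's theorem gives I = A − B/2 + 1 = 186 − 10/2 + 1 = 182.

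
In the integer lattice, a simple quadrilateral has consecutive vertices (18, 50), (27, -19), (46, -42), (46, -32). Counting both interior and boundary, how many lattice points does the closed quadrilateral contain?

Using the shoelace formula, 2A = |[18·(-19) − 27·50] + [27·(-42) − 46·(-19)] + [46·(-32) − 46·(-42)] + [46·50 − 18·(-32)]| = 1384, so the area is 692.
Along each edge there are gcd(|Δx|,|Δy|)+1 lattice points, so counting each shared vertex once the boundary has gcd(9,69) + gcd(19,23) + gcd(0,10) + gcd(28,82) = 3+1+10+2 = 16.
Pick's theorem gives I = A − B/2 + 1 = 692 − 16/2 + 1 = 685, so the closed region contains I + B = 685 + 16 = 701 lattice points.

701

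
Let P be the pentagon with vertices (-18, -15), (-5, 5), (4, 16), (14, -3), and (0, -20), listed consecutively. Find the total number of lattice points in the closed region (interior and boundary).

By the shoelace formula, twice the signed area is |[(-18)·5 − (-5)·(-15)] + [(-5)·16 − 4·5] + [4·(-3) − 14·16] + [14·(-20) − 0·(-3)] + [0·(-15) − (-18)·(-20)]| = 1141, so the area is 570.5.
Summing gcd(|Δx|,|Δy|) over the edges gives the boundary count: gcd(13,20) + gcd(9,11) + gcd(10,19) + gcd(14,17) + gcd(18,5) = 1+1+1+1+1 = 5.
Pick's theorem gives I = A − B/2 + 1 = 570.5 − 5/2 + 1 = 569, so the closed region contains I + B = 569 + 5 = 574 lattice points.

574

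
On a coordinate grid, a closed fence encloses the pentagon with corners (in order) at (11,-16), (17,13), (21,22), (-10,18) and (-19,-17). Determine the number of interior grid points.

Using the shoelace formula, 2A = |(11·13 − 17·(-16)) + (17·22 − 21·13) + (21·18 − (-10)·22) + ((-10)·(-17) − (-19)·18) + ((-19)·(-16) − 11·(-17))| = 2117, so the area is 1058.5.
Along each edge there are gcd(|Δx|,|Δy|)+1 lattice points, so counting each shared vertex once the boundary has gcd(6,29) + gcd(4,9) + gcd(31,4) + gcd(9,35) + gcd(30,1) = 1+1+1+1+1 = 5.
Pick's theorem gives I = A − B/2 + 1 = 1058.5 − 5/2 + 1 = 1057.

1057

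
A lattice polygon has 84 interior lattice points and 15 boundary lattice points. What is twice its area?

Pick's theorem states A = I + B/2 − 1, so A = 84 + 15/2 − 1 = 181/2.
Hence 2A = 181.

181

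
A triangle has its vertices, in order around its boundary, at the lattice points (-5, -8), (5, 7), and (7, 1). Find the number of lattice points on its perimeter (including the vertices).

10

Along each edge there are gcd(|Δx|,|Δy|)+1 lattice points, so counting each shared vertex once the boundary has gcd(10,15) + gcd(2,6) + gcd(12,9) = 5+2+3 = 10.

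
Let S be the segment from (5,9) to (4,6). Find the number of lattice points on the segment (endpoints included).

The number of lattice points on a segment between lattice points is gcd(|Δx|,|Δy|) + 1 = gcd(1,3) + 1 = 1 + 1 = 2.

2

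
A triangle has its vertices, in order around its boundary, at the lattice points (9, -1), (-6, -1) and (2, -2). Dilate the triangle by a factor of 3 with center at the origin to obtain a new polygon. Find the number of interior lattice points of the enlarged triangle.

43

Using the shoelace formula, 2A = |(9·(-1) − (-6)·(-1)) + ((-6)·(-2) − 2·(-1)) + (2·(-1) − 9·(-2))| = 15, so the area is 7.5.
Summing gcd(|Δx|,|Δy|) over the edges gives the boundary count: gcd(15,0) + gcd(8,1) + gcd(7,1) = 15+1+1 = 17.
Scaling by 3 multiplies the area by 3² = 9 (so the new area is 135/2) and multiplies the boundary lattice-point count by 3, giving 51.
By Pick's theorem, the interior count of the dilated polygon is 135/2 − 51/2 + 1 = 43.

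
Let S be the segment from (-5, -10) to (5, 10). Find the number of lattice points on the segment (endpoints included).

11

The number of lattice points on a segment between lattice points is gcd(|Δx|,|Δy|) + 1 = gcd(10,20) + 1 = 10 + 1 = 11.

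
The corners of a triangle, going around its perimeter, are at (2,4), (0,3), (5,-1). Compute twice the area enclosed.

Using the shoelace formula, 2A = |(2·3 − 0·4) + (0·(-1) − 5·3) + (5·4 − 2·(-1))| = 13, so the area is 6.5.

13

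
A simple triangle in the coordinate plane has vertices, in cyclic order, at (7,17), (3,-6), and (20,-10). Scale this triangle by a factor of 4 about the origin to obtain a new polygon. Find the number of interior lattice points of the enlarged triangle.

Using the shoelace formula, 2A = |(7·(-6) − 3·17) + (3·(-10) − 20·(-6)) + (20·17 − 7·(-10))| = 407, so the area is 407/2.
Along each edge there are gcd(|Δx|,|Δy|)+1 lattice points, so counting each shared vertex once the boundary has gcd(4,23) + gcd(17,4) + gcd(13,27) = 1+1+1 = 3.
Scaling by 4 multiplies the area by 4² = 16 (so the new area is 3256) and multiplies the boundary lattice-point count by 4, giving 12.
By Pick's theorem, the interior count of the dilated polygon is 3256 − 12/2 + 1 = 3251.

3251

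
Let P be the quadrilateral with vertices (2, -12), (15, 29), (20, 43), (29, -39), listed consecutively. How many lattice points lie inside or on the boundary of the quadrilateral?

1013

By the shoelace formula, twice the signed area is |[2·29 − 15·(-12)] + [15·43 − 20·29] + [20·(-39) − 29·43] + [29·(-12) − 2·(-39)]| = 1994, so the area is 997.
Along each edge there are gcd(|Δx|,|Δy|)+1 lattice points, so counting each shared vertex once the boundary has gcd(13,41) + gcd(5,14) + gcd(9,82) + gcd(27,27) = 1+1+1+27 = 30.
Pick's theorem gives I = A − B/2 + 1 = 997 − 30/2 + 1 = 983, so the closed region contains I + B = 983 + 30 = 1013 lattice points.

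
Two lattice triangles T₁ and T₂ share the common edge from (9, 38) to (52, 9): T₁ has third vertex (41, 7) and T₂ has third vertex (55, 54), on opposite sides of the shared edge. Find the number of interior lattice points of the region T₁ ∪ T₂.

1211

The union is the simple quadrilateral with vertices (9, 38), (41, 7), (52, 9), (55, 54) in order.
The shoelace formula gives twice the area as |[9·7 − 41·38] + [41·9 − 52·7] + [52·54 − 55·9] + [55·38 − 9·54]| = 2427, so the area is 2427/2.
Summing gcd(|Δx|,|Δy|) over the edges gives the boundary count: gcd(32,31) + gcd(11,2) + gcd(3,45) + gcd(46,16) = 1+1+3+2 = 7.
By Pick's theorem I = A − B/2 + 1 = 2427/2 − 7/2 + 1 = 1211.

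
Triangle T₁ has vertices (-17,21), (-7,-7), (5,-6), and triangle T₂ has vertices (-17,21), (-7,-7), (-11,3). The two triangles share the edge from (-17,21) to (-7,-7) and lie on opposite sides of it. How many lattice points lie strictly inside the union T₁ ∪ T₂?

The union is the simple quadrilateral with vertices (-17,21), (5,-6), (-7,-7), (-11,3) in order.
The shoelace formula gives twice the area as |((-17)·(-6) − 5·21) + (5·(-7) − (-7)·(-6)) + ((-7)·3 − (-11)·(-7)) + ((-11)·21 − (-17)·3)| = 358, so the area is 179.
The number of boundary lattice points is Σ gcd(|Δx|,|Δy|) = gcd(22,27) + gcd(12,1) + gcd(4,10) + gcd(6,18) = 1+1+2+6 = 10.
By Pick's theorem I = A − B/2 + 1 = 179 − 10/2 + 1 = 175.

175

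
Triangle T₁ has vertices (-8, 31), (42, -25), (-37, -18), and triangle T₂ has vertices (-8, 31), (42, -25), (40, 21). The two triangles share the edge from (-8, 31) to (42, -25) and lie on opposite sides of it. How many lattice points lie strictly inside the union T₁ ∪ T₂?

The union is the simple quadrilateral with vertices (-8, 31), (-37, -18), (42, -25), (40, 21) in order.
By the shoelace formula, twice the signed area is |((-8)·(-18) − (-37)·31) + ((-37)·(-25) − 42·(-18)) + (42·21 − 40·(-25)) + (40·31 − (-8)·21)| = 6262, so the area is 3131.
Summing gcd(|Δx|,|Δy|) over the edges gives the boundary count: gcd(29,49) + gcd(79,7) + gcd(2,46) + gcd(48,10) = 1+1+2+2 = 6.
By Pick's theorem I = A − B/2 + 1 = 3131 − 6/2 + 1 = 3129.

3129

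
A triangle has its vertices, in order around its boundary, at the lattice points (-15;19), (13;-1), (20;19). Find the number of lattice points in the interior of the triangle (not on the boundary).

331

By the shoelace formula, twice the signed area is |[(-15)·(-1) − 13·19] + [13·19 − 20·(-1)] + [20·19 − (-15)·19]| = 700, so the area is 350.
Summing gcd(|Δx|,|Δy|) over the edges gives the boundary count: gcd(28,20) + gcd(7,20) + gcd(35,0) = 4+1+35 = 40.
By Pick's theorem A = I + B/2 − 1, so I = 350 − 40/2 + 1 = 331.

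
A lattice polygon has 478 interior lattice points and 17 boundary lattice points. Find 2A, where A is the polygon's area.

971

By Pick's theorem, A = I + B/2 − 1 = 478 + 17/2 − 1 = 971/2.
Hence 2A = 971.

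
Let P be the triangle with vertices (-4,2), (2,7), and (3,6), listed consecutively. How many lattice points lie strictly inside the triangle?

5

Using the shoelace formula, 2A = |[(-4)·7 − 2·2] + [2·6 − 3·7] + [3·2 − (-4)·6]| = 11, so the area is 5.5.
The number of boundary lattice points is Σ gcd(|Δx|,|Δy|) = gcd(6,5) + gcd(1,1) + gcd(7,4) = 1+1+1 = 3.
Pick's theorem gives I = A − B/2 + 1 = 5.5 − 3/2 + 1 = 5.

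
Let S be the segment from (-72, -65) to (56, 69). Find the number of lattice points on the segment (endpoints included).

3

The number of lattice points on a segment between lattice points is gcd(|Δx|,|Δy|) + 1 = gcd(128,134) + 1 = 2 + 1 = 3.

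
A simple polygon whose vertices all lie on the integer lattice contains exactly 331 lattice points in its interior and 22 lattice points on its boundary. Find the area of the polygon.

By Pick's theorem, A = I + B/2 − 1 = 331 + 22/2 − 1 = 341.

341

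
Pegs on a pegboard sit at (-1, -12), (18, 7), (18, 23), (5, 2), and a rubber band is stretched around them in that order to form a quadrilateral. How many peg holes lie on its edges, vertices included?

Along each edge there are gcd(|Δx|,|Δy|)+1 lattice points, so counting each shared vertex once the boundary has gcd(19,19) + gcd(0,16) + gcd(13,21) + gcd(6,14) = 19+16+1+2 = 38.

38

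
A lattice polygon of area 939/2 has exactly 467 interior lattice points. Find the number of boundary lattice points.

Pick's theorem gives A = I + B/2 − 1, so B = 2(A − I + 1) = 2(939/2 − 467 + 1) = 7.

7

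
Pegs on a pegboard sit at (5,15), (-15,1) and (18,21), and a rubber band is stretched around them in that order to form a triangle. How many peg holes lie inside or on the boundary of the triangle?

The shoelace formula gives twice the area as |[5·1 − (-15)·15] + [(-15)·21 − 18·1] + [18·15 − 5·21]| = 62, so the area is 31.
The number of boundary lattice points is Σ gcd(|Δx|,|Δy|) = gcd(20,14) + gcd(33,20) + gcd(13,6) = 2+1+1 = 4.
Pick's theorem gives I = A − B/2 + 1 = 31 − 4/2 + 1 = 30, so the closed region contains I + B = 30 + 4 = 34 lattice points.

34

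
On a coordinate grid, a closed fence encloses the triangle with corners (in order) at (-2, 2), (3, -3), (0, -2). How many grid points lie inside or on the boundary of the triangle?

Using the shoelace formula, 2A = |[(-2)·(-3) − 3·2] + [3·(-2) − 0·(-3)] + [0·2 − (-2)·(-2)]| = 10, so the area is 5.
The number of boundary lattice points is Σ gcd(|Δx|,|Δy|) = gcd(5,5) + gcd(3,1) + gcd(2,4) = 5+1+2 = 8.
Pick's theorem gives I = A − B/2 + 1 = 5 − 8/2 + 1 = 2, so the closed region contains I + B = 2 + 8 = 10 lattice points.

10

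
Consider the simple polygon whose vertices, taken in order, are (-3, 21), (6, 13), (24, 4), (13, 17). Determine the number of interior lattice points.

The shoelace formula gives twice the area as |((-3)·13 − 6·21) + (6·4 − 24·13) + (24·17 − 13·4) + (13·21 − (-3)·17)| = 227, so the area is 227/2.
The number of boundary lattice points is Σ gcd(|Δx|,|Δy|) = gcd(9,8) + gcd(18,9) + gcd(11,13) + gcd(16,4) = 1+9+1+4 = 15.
Pick's theorem gives I = A − B/2 + 1 = 227/2 − 15/2 + 1 = 107.

107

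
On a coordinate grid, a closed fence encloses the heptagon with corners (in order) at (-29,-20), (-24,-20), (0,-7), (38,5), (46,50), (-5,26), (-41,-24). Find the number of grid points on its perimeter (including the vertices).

18

The number of boundary lattice points is Σ gcd(|Δx|,|Δy|) = gcd(5,0) + gcd(24,13) + gcd(38,12) + gcd(8,45) + gcd(51,24) + gcd(36,50) + gcd(12,4) = 5+1+2+1+3+2+4 = 18.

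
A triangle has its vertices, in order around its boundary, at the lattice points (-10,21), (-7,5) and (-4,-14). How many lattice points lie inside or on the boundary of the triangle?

The shoelace formula gives twice the area as |((-10)·5 − (-7)·21) + ((-7)·(-14) − (-4)·5) + ((-4)·21 − (-10)·(-14))| = 9, so the area is 4.5.
Along each edge there are gcd(|Δx|,|Δy|)+1 lattice points, so counting each shared vertex once the boundary has gcd(3,16) + gcd(3,19) + gcd(6,35) = 1+1+1 = 3.
Pick's theorem gives I = A − B/2 + 1 = 4.5 − 3/2 + 1 = 4, so the closed region contains I + B = 4 + 3 = 7 lattice points.

7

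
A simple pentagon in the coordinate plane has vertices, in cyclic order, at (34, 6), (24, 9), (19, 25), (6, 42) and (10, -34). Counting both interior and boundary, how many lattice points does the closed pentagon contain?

924

By the shoelace formula, twice the signed area is |[34·9 − 24·6] + [24·25 − 19·9] + [19·42 − 6·25] + [6·(-34) − 10·42] + [10·6 − 34·(-34)]| = 1831, so the area is 915.5.
The number of boundary lattice points is Σ gcd(|Δx|,|Δy|) = gcd(10,3) + gcd(5,16) + gcd(13,17) + gcd(4,76) + gcd(24,40) = 1+1+1+4+8 = 15.
Pick's theorem gives I = A − B/2 + 1 = 915.5 − 15/2 + 1 = 909, so the closed region contains I + B = 909 + 15 = 924 lattice points.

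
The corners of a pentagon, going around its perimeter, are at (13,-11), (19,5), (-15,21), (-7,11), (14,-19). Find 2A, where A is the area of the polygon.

By the shoelace formula, twice the signed area is |(13·5 − 19·(-11)) + (19·21 − (-15)·5) + ((-15)·11 − (-7)·21) + ((-7)·(-19) − 14·11) + (14·(-11) − 13·(-19))| = 802, so the area is 401.

802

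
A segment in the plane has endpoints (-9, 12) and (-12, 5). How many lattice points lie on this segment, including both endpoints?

The number of lattice points on a segment between lattice points is gcd(|Δx|,|Δy|) + 1 = gcd(3,7) + 1 = 1 + 1 = 2.

2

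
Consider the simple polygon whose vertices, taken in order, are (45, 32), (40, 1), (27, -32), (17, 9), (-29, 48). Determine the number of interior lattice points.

Using the shoelace formula, 2A = |(45·1 − 40·32) + (40·(-32) − 27·1) + (27·9 − 17·(-32)) + (17·48 − (-29)·9) + ((-29)·32 − 45·48)| = 3766, so the area is 1883.
The number of boundary lattice points is Σ gcd(|Δx|,|Δy|) = gcd(5,31) + gcd(13,33) + gcd(10,41) + gcd(46,39) + gcd(74,16) = 1+1+1+1+2 = 6.
By Pick's theorem A = I + B/2 − 1, so I = 1883 − 6/2 + 1 = 1881.

1881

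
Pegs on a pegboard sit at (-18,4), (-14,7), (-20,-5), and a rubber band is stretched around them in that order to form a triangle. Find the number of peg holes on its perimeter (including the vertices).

8

Along each edge there are gcd(|Δx|,|Δy|)+1 lattice points, so counting each shared vertex once the boundary has gcd(4,3) + gcd(6,12) + gcd(2,9) = 1+6+1 = 8.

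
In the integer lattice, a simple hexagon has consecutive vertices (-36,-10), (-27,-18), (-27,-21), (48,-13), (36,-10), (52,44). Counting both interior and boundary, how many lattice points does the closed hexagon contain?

Using the shoelace formula, 2A = |[(-36)·(-18) − (-27)·(-10)] + [(-27)·(-21) − (-27)·(-18)] + [(-27)·(-13) − 48·(-21)] + [48·(-10) − 36·(-13)] + [36·44 − 52·(-10)] + [52·(-10) − (-36)·44]| = 4974, so the area is 2487.
Summing gcd(|Δx|,|Δy|) over the edges gives the boundary count: gcd(9,8) + gcd(0,3) + gcd(75,8) + gcd(12,3) + gcd(16,54) + gcd(88,54) = 1+3+1+3+2+2 = 12.
Pick's theorem gives I = A − B/2 + 1 = 2487 − 12/2 + 1 = 2482, so the closed region contains I + B = 2482 + 12 = 2494 lattice points.

2494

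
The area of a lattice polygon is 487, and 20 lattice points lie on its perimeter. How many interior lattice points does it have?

478

From Pick's theorem, I = A − B/2 + 1 = 487 − 20/2 + 1 = 478.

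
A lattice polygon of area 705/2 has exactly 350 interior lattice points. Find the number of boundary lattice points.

Pick's theorem gives A = I + B/2 − 1, so B = 2(A − I + 1) = 2(705/2 − 350 + 1) = 7.

7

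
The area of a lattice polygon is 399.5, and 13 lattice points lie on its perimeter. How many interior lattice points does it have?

Pick's theorem A = I + B/2 − 1 rearranges to I = A − B/2 + 1 = 399.5 − 13/2 + 1 = 394.

394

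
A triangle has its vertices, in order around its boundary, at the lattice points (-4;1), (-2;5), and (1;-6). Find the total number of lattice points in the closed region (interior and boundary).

The shoelace formula gives twice the area as |((-4)·5 − (-2)·1) + ((-2)·(-6) − 1·5) + (1·1 − (-4)·(-6))| = 34, so the area is 17.
Along each edge there are gcd(|Δx|,|Δy|)+1 lattice points, so counting each shared vertex once the boundary has gcd(2,4) + gcd(3,11) + gcd(5,7) = 2+1+1 = 4.
Pick's theorem gives I = A − B/2 + 1 = 17 − 4/2 + 1 = 16, so the closed region contains I + B = 16 + 4 = 20 lattice points.

20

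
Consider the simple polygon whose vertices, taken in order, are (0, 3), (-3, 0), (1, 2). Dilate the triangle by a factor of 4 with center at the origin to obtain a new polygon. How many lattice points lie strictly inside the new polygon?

Using the shoelace formula, 2A = |(0·0 − (-3)·3) + ((-3)·2 − 1·0) + (1·3 − 0·2)| = 6, so the area is 3.
Summing gcd(|Δx|,|Δy|) over the edges gives the boundary count: gcd(3,3) + gcd(4,2) + gcd(1,1) = 3+2+1 = 6.
Scaling by 4 multiplies the area by 4² = 16 (so the new area is 48) and multiplies the boundary lattice-point count by 4, giving 24.
By Pick's theorem, the interior count of the dilated polygon is 48 − 24/2 + 1 = 37.

37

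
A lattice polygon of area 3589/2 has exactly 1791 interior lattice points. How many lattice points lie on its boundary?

Pick's theorem gives A = I + B/2 − 1, so B = 2(A − I + 1) = 2(3589/2 − 1791 + 1) = 9.

9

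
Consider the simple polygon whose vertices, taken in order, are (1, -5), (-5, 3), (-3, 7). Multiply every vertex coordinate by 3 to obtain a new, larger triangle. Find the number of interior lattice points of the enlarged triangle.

169

The shoelace formula gives twice the area as |(1·3 − (-5)·(-5)) + ((-5)·7 − (-3)·3) + ((-3)·(-5) − 1·7)| = 40, so the area is 20.
Summing gcd(|Δx|,|Δy|) over the edges gives the boundary count: gcd(6,8) + gcd(2,4) + gcd(4,12) = 2+2+4 = 8.
Scaling by 3 multiplies the area by 3² = 9 (so the new area is 180) and multiplies the boundary lattice-point count by 3, giving 24.
By Pick's theorem, the interior count of the dilated polygon is 180 − 24/2 + 1 = 169.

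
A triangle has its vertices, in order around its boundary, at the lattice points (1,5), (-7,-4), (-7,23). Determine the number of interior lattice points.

94

Using the shoelace formula, 2A = |[1·(-4) − (-7)·5] + [(-7)·23 − (-7)·(-4)] + [(-7)·5 − 1·23]| = 216, so the area is 108.
Along each edge there are gcd(|Δx|,|Δy|)+1 lattice points, so counting each shared vertex once the boundary has gcd(8,9) + gcd(0,27) + gcd(8,18) = 1+27+2 = 30.
By Pick's theorem A = I + B/2 − 1, so I = 108 − 30/2 + 1 = 94.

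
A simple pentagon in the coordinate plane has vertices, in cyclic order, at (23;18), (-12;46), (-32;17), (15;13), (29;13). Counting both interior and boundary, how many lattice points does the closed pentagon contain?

By the shoelace formula, twice the signed area is |[23·46 − (-12)·18] + [(-12)·17 − (-32)·46] + [(-32)·13 − 15·17] + [15·13 − 29·13] + [29·18 − 23·13]| = 1912, so the area is 956.
Summing gcd(|Δx|,|Δy|) over the edges gives the boundary count: gcd(35,28) + gcd(20,29) + gcd(47,4) + gcd(14,0) + gcd(6,5) = 7+1+1+14+1 = 24.
Pick's theorem gives I = A − B/2 + 1 = 956 − 24/2 + 1 = 945, so the closed region contains I + B = 945 + 24 = 969 lattice points.

969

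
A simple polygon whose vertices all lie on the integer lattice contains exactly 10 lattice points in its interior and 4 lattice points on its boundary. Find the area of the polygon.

11

Pick's theorem states A = I + B/2 − 1, so A = 10 + 4/2 − 1 = 11.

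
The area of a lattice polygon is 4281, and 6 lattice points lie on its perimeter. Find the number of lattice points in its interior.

From Pick's theorem, I = A − B/2 + 1 = 4281 − 6/2 + 1 = 4279.

4279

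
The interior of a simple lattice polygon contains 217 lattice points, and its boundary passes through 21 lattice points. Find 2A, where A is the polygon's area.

Pick's theorem states A = I + B/2 − 1, so A = 217 + 21/2 − 1 = 453/2.
Hence 2A = 453.

453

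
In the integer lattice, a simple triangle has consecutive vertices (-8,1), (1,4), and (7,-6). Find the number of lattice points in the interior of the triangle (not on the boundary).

By the shoelace formula, twice the signed area is |[(-8)·4 − 1·1] + [1·(-6) − 7·4] + [7·1 − (-8)·(-6)]| = 108, so the area is 54.
The number of boundary lattice points is Σ gcd(|Δx|,|Δy|) = gcd(9,3) + gcd(6,10) + gcd(15,7) = 3+2+1 = 6.
Pick's theorem gives I = A − B/2 + 1 = 54 − 6/2 + 1 = 52.

52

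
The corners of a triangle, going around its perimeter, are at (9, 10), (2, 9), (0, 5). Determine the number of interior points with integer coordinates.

By the shoelace formula, twice the signed area is |[9·9 − 2·10] + [2·5 − 0·9] + [0·10 − 9·5]| = 26, so the area is 13.
Summing gcd(|Δx|,|Δy|) over the edges gives the boundary count: gcd(7,1) + gcd(2,4) + gcd(9,5) = 1+2+1 = 4.
By Pick's theorem A = I + B/2 − 1, so I = 13 − 4/2 + 1 = 12.

12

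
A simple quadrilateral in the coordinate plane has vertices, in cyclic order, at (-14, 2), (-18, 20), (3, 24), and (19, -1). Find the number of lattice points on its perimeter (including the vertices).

7

Along each edge there are gcd(|Δx|,|Δy|)+1 lattice points, so counting each shared vertex once the boundary has gcd(4,18) + gcd(21,4) + gcd(16,25) + gcd(33,3) = 2+1+1+3 = 7.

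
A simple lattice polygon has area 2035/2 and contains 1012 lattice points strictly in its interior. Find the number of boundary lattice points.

Pick's theorem gives A = I + B/2 − 1, so B = 2(A − I + 1) = 2(2035/2 − 1012 + 1) = 13.

13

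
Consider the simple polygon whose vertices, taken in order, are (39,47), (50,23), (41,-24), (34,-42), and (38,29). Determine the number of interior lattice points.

By the shoelace formula, twice the signed area is |[39·23 − 50·47] + [50·(-24) − 41·23] + [41·(-42) − 34·(-24)] + [34·29 − 38·(-42)] + [38·47 − 39·29]| = 1265, so the area is 632.5.
The number of boundary lattice points is Σ gcd(|Δx|,|Δy|) = gcd(11,24) + gcd(9,47) + gcd(7,18) + gcd(4,71) + gcd(1,18) = 1+1+1+1+1 = 5.
Pick's theorem gives I = A − B/2 + 1 = 632.5 − 5/2 + 1 = 631.

631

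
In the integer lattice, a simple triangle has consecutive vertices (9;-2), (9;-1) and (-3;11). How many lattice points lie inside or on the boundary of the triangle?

14

By the shoelace formula, twice the signed area is |(9·(-1) − 9·(-2)) + (9·11 − (-3)·(-1)) + ((-3)·(-2) − 9·11)| = 12, so the area is 6.
The number of boundary lattice points is Σ gcd(|Δx|,|Δy|) = gcd(0,1) + gcd(12,12) + gcd(12,13) = 1+12+1 = 14.
Pick's theorem gives I = A − B/2 + 1 = 6 − 14/2 + 1 = 0, so the closed region contains I + B = 0 + 14 = 14 lattice points.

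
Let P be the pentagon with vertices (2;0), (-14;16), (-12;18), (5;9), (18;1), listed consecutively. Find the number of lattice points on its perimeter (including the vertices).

The number of boundary lattice points is Σ gcd(|Δx|,|Δy|) = gcd(16,16) + gcd(2,2) + gcd(17,9) + gcd(13,8) + gcd(16,1) = 16+2+1+1+1 = 21.

21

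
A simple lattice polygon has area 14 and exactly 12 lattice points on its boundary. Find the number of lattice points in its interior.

9

Pick's theorem A = I + B/2 − 1 rearranges to I = A − B/2 + 1 = 14 − 12/2 + 1 = 9.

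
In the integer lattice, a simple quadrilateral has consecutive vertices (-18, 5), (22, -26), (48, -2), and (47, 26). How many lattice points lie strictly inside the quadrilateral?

1802

Using the shoelace formula, 2A = |[(-18)·(-26) − 22·5] + [22·(-2) − 48·(-26)] + [48·26 − 47·(-2)] + [47·5 − (-18)·26]| = 3607, so the area is 1803.5.
Along each edge there are gcd(|Δx|,|Δy|)+1 lattice points, so counting each shared vertex once the boundary has gcd(40,31) + gcd(26,24) + gcd(1,28) + gcd(65,21) = 1+2+1+1 = 5.
Pick's theorem gives I = A − B/2 + 1 = 1803.5 − 5/2 + 1 = 1802.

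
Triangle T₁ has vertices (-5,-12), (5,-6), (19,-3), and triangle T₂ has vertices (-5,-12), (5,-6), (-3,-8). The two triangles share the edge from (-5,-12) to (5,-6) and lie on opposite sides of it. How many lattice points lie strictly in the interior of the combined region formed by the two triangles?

38

The union is the simple quadrilateral with vertices (-5,-12), (19,-3), (5,-6), (-3,-8) in order.
Using the shoelace formula, 2A = |[(-5)·(-3) − 19·(-12)] + [19·(-6) − 5·(-3)] + [5·(-8) − (-3)·(-6)] + [(-3)·(-12) − (-5)·(-8)]| = 82, so the area is 41.
Summing gcd(|Δx|,|Δy|) over the edges gives the boundary count: gcd(24,9) + gcd(14,3) + gcd(8,2) + gcd(2,4) = 3+1+2+2 = 8.
By Pick's theorem I = A − B/2 + 1 = 41 − 8/2 + 1 = 38.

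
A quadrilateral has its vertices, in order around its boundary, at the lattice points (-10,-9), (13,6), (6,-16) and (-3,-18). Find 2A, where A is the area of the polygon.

The shoelace formula gives twice the area as |((-10)·6 − 13·(-9)) + (13·(-16) − 6·6) + (6·(-18) − (-3)·(-16)) + ((-3)·(-9) − (-10)·(-18))| = 496, so the area is 248.

496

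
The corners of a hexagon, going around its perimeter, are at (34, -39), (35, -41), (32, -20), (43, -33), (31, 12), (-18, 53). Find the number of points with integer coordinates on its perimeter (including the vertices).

13

Along each edge there are gcd(|Δx|,|Δy|)+1 lattice points, so counting each shared vertex once the boundary has gcd(1,2) + gcd(3,21) + gcd(11,13) + gcd(12,45) + gcd(49,41) + gcd(52,92) = 1+3+1+3+1+4 = 13.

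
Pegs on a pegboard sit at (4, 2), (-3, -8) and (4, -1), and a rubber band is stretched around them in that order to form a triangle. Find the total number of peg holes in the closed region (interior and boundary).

17

Using the shoelace formula, 2A = |(4·(-8) − (-3)·2) + ((-3)·(-1) − 4·(-8)) + (4·2 − 4·(-1))| = 21, so the area is 10.5.
The number of boundary lattice points is Σ gcd(|Δx|,|Δy|) = gcd(7,10) + gcd(7,7) + gcd(0,3) = 1+7+3 = 11.
Pick's theorem gives I = A − B/2 + 1 = 10.5 − 11/2 + 1 = 6, so the closed region contains I + B = 6 + 11 = 17 lattice points.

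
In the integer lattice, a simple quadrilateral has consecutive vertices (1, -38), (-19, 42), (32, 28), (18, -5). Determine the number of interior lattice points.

1939

By the shoelace formula, twice the signed area is |[1·42 − (-19)·(-38)] + [(-19)·28 − 32·42] + [32·(-5) − 18·28] + [18·(-38) − 1·(-5)]| = 3899, so the area is 3899/2.
Summing gcd(|Δx|,|Δy|) over the edges gives the boundary count: gcd(20,80) + gcd(51,14) + gcd(14,33) + gcd(17,33) = 20+1+1+1 = 23.
Pick's theorem gives I = A − B/2 + 1 = 3899/2 − 23/2 + 1 = 1939.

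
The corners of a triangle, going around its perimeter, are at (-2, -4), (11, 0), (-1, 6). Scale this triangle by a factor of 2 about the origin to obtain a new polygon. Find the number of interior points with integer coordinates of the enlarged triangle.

By the shoelace formula, twice the signed area is |[(-2)·0 − 11·(-4)] + [11·6 − (-1)·0] + [(-1)·(-4) − (-2)·6]| = 126, so the area is 63.
Summing gcd(|Δx|,|Δy|) over the edges gives the boundary count: gcd(13,4) + gcd(12,6) + gcd(1,10) = 1+6+1 = 8.
Scaling by 2 multiplies the area by 2² = 4 (so the new area is 252) and multiplies the boundary lattice-point count by 2, giving 16.
By Pick's theorem, the interior count of the dilated polygon is 252 − 16/2 + 1 = 245.

245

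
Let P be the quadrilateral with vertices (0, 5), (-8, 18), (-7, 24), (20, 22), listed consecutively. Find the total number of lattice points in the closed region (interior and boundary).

The shoelace formula gives twice the area as |[0·18 − (-8)·5] + [(-8)·24 − (-7)·18] + [(-7)·22 − 20·24] + [20·5 − 0·22]| = 560, so the area is 280.
The number of boundary lattice points is Σ gcd(|Δx|,|Δy|) = gcd(8,13) + gcd(1,6) + gcd(27,2) + gcd(20,17) = 1+1+1+1 = 4.
Pick's theorem gives I = A − B/2 + 1 = 280 − 4/2 + 1 = 279, so the closed region contains I + B = 279 + 4 = 283 lattice points.

283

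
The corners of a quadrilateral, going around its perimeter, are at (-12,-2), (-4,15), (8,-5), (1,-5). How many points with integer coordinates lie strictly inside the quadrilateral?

Using the shoelace formula, 2A = |[(-12)·15 − (-4)·(-2)] + [(-4)·(-5) − 8·15] + [8·(-5) − 1·(-5)] + [1·(-2) − (-12)·(-5)]| = 385, so the area is 192.5.
The number of boundary lattice points is Σ gcd(|Δx|,|Δy|) = gcd(8,17) + gcd(12,20) + gcd(7,0) + gcd(13,3) = 1+4+7+1 = 13.
Pick's theorem gives I = A − B/2 + 1 = 192.5 − 13/2 + 1 = 187.

187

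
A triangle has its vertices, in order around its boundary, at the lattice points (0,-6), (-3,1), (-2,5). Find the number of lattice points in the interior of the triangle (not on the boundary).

Using the shoelace formula, 2A = |(0·1 − (-3)·(-6)) + ((-3)·5 − (-2)·1) + ((-2)·(-6) − 0·5)| = 19, so the area is 19/2.
Summing gcd(|Δx|,|Δy|) over the edges gives the boundary count: gcd(3,7) + gcd(1,4) + gcd(2,11) = 1+1+1 = 3.
Pick's theorem gives I = A − B/2 + 1 = 19/2 − 3/2 + 1 = 9.

9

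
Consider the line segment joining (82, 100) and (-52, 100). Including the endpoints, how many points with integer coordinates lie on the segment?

135

The number of lattice points on a segment between lattice points is gcd(|Δx|,|Δy|) + 1 = gcd(134,0) + 1 = 134 + 1 = 135.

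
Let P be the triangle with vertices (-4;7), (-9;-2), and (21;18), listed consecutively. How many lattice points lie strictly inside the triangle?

80

The shoelace formula gives twice the area as |((-4)·(-2) − (-9)·7) + ((-9)·18 − 21·(-2)) + (21·7 − (-4)·18)| = 170, so the area is 85.
The number of boundary lattice points is Σ gcd(|Δx|,|Δy|) = gcd(5,9) + gcd(30,20) + gcd(25,11) = 1+10+1 = 12.
By Pick's theorem A = I + B/2 − 1, so I = 85 − 12/2 + 1 = 80.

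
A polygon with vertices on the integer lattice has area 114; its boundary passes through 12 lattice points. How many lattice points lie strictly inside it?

Pick's theorem A = I + B/2 − 1 rearranges to I = A − B/2 + 1 = 114 − 12/2 + 1 = 109.

109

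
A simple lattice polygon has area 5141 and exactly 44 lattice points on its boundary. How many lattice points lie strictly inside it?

From Pick's theorem, I = A − B/2 + 1 = 5141 − 44/2 + 1 = 5120.

5120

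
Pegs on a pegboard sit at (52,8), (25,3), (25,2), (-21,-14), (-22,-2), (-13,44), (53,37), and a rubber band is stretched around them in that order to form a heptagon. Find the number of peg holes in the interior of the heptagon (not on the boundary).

Using the shoelace formula, 2A = |[52·3 − 25·8] + [25·2 − 25·3] + [25·(-14) − (-21)·2] + [(-21)·(-2) − (-22)·(-14)] + [(-22)·44 − (-13)·(-2)] + [(-13)·37 − 53·44] + [53·8 − 52·37]| = 5950, so the area is 2975.
Along each edge there are gcd(|Δx|,|Δy|)+1 lattice points, so counting each shared vertex once the boundary has gcd(27,5) + gcd(0,1) + gcd(46,16) + gcd(1,12) + gcd(9,46) + gcd(66,7) + gcd(1,29) = 1+1+2+1+1+1+1 = 8.
Pick's theorem gives I = A − B/2 + 1 = 2975 − 8/2 + 1 = 2972.

2972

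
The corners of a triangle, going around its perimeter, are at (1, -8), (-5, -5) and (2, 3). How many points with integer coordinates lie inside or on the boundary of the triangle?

Using the shoelace formula, 2A = |(1·(-5) − (-5)·(-8)) + ((-5)·3 − 2·(-5)) + (2·(-8) − 1·3)| = 69, so the area is 69/2.
Summing gcd(|Δx|,|Δy|) over the edges gives the boundary count: gcd(6,3) + gcd(7,8) + gcd(1,11) = 3+1+1 = 5.
Pick's theorem gives I = A − B/2 + 1 = 69/2 − 5/2 + 1 = 33, so the closed region contains I + B = 33 + 5 = 38 lattice points.

38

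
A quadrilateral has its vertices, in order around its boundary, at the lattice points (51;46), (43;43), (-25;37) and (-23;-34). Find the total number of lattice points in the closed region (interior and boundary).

2633

By the shoelace formula, twice the signed area is |(51·43 − 43·46) + (43·37 − (-25)·43) + ((-25)·(-34) − (-23)·37) + ((-23)·46 − 51·(-34))| = 5258, so the area is 2629.
Along each edge there are gcd(|Δx|,|Δy|)+1 lattice points, so counting each shared vertex once the boundary has gcd(8,3) + gcd(68,6) + gcd(2,71) + gcd(74,80) = 1+2+1+2 = 6.
Pick's theorem gives I = A − B/2 + 1 = 2629 − 6/2 + 1 = 2627, so the closed region contains I + B = 2627 + 6 = 2633 lattice points.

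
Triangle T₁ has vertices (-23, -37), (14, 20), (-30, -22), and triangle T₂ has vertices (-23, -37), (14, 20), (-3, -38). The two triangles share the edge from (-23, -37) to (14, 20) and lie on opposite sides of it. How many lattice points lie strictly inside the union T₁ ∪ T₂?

1064

The union is the simple quadrilateral with vertices (-23, -37), (-30, -22), (14, 20), (-3, -38) in order.
Using the shoelace formula, 2A = |[(-23)·(-22) − (-30)·(-37)] + [(-30)·20 − 14·(-22)] + [14·(-38) − (-3)·20] + [(-3)·(-37) − (-23)·(-38)]| = 2131, so the area is 2131/2.
The number of boundary lattice points is Σ gcd(|Δx|,|Δy|) = gcd(7,15) + gcd(44,42) + gcd(17,58) + gcd(20,1) = 1+2+1+1 = 5.
By Pick's theorem I = A − B/2 + 1 = 2131/2 − 5/2 + 1 = 1064.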